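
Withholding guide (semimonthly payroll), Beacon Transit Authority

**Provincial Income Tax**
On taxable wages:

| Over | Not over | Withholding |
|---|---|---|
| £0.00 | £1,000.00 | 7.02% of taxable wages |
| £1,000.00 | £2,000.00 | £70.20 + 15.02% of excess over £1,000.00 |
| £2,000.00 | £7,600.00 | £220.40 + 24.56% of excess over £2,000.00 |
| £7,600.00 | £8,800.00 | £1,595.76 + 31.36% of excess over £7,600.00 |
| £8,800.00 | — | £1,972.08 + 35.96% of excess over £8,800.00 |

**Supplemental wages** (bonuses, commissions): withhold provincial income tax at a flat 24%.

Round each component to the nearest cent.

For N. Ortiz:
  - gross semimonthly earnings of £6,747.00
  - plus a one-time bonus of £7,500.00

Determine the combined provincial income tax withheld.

£3,186.26

Provincial Income Tax: taxable = £6,747.00
  £220.40 + 24.56% × (£6,747.00 − £2,000.00) = £220.40 + 24.56% × £4,747.00 = £1,386.26
Supplemental (24% flat on bonus): 24% × £7,500.00 = £1,800.00
Total provincial income tax: £1,386.26 + £1,800.00 = £3,186.26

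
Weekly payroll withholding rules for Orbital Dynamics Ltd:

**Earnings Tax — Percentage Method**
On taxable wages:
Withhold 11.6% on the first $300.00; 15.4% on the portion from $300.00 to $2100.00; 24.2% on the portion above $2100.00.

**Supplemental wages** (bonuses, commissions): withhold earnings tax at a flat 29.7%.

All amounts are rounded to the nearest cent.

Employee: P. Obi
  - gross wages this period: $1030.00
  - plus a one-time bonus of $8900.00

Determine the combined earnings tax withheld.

$2790.52

Earnings Tax: taxable = $1030.00
  $34.80 + 15.4% × ($1030.00 − $300.00) = $34.80 + 15.4% × $730.00 = $147.22
Supplemental (29.7% flat on bonus): 29.7% × $8900.00 = $2643.30
Total earnings tax: $147.22 + $2643.30 = $2790.52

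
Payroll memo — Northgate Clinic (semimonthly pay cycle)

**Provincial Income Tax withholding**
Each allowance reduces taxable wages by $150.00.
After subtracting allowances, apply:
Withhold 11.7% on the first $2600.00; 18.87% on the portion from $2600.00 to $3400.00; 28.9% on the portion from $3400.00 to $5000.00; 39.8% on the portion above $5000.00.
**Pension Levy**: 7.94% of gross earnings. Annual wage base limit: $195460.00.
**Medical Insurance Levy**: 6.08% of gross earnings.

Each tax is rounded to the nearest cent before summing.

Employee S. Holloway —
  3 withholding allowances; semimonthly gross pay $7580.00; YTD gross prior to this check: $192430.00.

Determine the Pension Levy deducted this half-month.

$240.58

Pension Levy: cap $195460.00 − YTD $192430.00 = $3030.00 subject; 7.94% × $3030.00 = $240.58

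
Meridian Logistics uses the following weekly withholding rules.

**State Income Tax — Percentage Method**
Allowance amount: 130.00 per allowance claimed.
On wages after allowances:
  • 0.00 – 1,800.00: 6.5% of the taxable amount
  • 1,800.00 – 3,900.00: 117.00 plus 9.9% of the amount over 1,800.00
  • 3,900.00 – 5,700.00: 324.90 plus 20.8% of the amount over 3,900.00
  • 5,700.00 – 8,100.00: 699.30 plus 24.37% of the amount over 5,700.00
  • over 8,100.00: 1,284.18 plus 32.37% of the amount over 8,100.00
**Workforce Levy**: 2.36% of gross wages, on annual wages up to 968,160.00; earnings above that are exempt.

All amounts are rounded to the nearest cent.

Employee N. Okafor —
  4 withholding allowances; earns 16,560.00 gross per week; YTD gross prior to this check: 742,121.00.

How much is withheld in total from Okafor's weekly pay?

4,245.18

State Income Tax: taxable = 16,560.00 − 4×130.00 = 16,040.00
  1,284.18 + 32.37% × (16,040.00 − 8,100.00) = 1,284.18 + 32.37% × 7,940.00 = 3,854.36
Workforce Levy: 2.36% × 16,560.00 = 390.82
Total: 3,854.36 + 390.82 = 4,245.18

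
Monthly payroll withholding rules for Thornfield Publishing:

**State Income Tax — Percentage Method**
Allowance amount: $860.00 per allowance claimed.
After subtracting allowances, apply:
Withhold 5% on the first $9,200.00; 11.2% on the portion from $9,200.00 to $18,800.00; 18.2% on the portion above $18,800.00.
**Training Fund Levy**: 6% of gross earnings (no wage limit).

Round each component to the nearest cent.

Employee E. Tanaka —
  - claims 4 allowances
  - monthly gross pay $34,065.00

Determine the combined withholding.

State Income Tax: taxable = $34,065.00 − 4×$860.00 = $30,625.00
  $1,535.20 + 18.2% × ($30,625.00 − $18,800.00) = $1,535.20 + 18.2% × $11,825.00 = $3,687.35
Training Fund Levy: 6% × $34,065.00 = $2,043.90
Total: $3,687.35 + $2,043.90 = $5,731.25

$5,731.25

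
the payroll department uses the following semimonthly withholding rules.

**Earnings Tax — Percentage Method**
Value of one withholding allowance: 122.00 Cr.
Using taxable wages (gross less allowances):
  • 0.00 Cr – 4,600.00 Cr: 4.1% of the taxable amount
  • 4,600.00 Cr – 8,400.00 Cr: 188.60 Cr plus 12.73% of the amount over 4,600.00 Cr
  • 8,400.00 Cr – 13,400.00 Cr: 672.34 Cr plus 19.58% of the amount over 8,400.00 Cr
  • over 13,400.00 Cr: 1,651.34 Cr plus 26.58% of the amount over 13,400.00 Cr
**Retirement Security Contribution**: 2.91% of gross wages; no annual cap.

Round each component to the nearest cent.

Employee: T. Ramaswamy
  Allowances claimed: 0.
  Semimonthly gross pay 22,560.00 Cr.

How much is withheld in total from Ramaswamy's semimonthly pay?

4,742.57 Cr

Earnings Tax: taxable = 22,560.00 Cr
  1,651.34 Cr + 26.58% × (22,560.00 Cr − 13,400.00 Cr) = 1,651.34 Cr + 26.58% × 9,160.00 Cr = 4,086.07 Cr
Retirement Security Contribution: 2.91% × 22,560.00 Cr = 656.50 Cr
Total: 4,086.07 Cr + 656.50 Cr = 4,742.57 Cr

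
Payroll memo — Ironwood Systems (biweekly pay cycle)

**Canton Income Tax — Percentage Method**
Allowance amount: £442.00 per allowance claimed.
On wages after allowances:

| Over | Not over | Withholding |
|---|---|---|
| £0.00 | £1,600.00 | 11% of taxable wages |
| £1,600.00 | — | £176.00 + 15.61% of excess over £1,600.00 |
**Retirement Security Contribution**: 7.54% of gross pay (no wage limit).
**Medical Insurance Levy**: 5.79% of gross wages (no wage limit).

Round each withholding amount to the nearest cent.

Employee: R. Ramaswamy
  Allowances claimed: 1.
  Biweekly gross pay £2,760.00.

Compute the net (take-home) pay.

Canton Income Tax: taxable = £2,760.00 − 1×£442.00 = £2,318.00
  £176.00 + 15.61% × (£2,318.00 − £1,600.00) = £176.00 + 15.61% × £718.00 = £288.08
Retirement Security Contribution: 7.54% × £2,760.00 = £208.10
Medical Insurance Levy: 5.79% × £2,760.00 = £159.80
Total withheld: £288.08 + £208.10 + £159.80 = £655.98
Net pay: £2,760.00 − £655.98 = £2,104.02

£2,104.02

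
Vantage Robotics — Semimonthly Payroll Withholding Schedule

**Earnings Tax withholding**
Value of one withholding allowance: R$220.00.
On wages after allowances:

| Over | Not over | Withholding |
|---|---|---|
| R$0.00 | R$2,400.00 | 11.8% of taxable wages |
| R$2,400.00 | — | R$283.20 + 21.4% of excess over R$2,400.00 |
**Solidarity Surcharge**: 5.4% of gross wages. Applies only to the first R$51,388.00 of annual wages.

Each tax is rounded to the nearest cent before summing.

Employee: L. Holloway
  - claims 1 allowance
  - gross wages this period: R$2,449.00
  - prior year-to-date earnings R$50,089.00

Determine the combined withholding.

R$333.17

Earnings Tax: taxable = R$2,449.00 − 1×R$220.00 = R$2,229.00
  11.8% × R$2,229.00 = R$263.02
Solidarity Surcharge: cap R$51,388.00 − YTD R$50,089.00 = R$1,299.00 subject; 5.4% × R$1,299.00 = R$70.15
Total: R$263.02 + R$70.15 = R$333.17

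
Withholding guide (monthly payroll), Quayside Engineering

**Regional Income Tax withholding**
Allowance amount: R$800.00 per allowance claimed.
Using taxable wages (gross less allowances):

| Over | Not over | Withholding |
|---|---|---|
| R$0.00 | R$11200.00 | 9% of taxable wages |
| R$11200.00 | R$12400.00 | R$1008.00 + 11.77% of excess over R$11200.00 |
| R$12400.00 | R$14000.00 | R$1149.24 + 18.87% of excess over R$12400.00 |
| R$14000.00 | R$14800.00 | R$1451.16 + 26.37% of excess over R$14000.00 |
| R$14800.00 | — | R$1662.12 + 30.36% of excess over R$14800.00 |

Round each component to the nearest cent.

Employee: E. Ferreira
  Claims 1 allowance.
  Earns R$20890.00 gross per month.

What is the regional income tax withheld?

Regional Income Tax: taxable = R$20890.00 − 1×R$800.00 = R$20090.00
  R$1662.12 + 30.36% × (R$20090.00 − R$14800.00) = R$1662.12 + 30.36% × R$5290.00 = R$3268.16

R$3268.16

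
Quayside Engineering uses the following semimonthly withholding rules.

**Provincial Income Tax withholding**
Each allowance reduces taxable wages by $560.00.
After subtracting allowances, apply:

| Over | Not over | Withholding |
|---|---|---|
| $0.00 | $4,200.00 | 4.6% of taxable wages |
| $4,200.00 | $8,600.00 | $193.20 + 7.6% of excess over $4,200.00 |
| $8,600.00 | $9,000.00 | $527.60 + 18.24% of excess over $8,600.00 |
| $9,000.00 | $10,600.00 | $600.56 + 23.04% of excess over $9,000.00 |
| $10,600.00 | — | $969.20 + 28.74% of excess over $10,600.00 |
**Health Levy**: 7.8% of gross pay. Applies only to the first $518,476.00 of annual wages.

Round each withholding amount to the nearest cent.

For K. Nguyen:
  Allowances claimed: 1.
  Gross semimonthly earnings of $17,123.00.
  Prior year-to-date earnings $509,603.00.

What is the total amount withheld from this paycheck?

$3,375.06

Provincial Income Tax: taxable = $17,123.00 − 1×$560.00 = $16,563.00
  $969.20 + 28.74% × ($16,563.00 − $10,600.00) = $969.20 + 28.74% × $5,963.00 = $2,682.97
Health Levy: cap $518,476.00 − YTD $509,603.00 = $8,873.00 subject; 7.8% × $8,873.00 = $692.09
Total: $2,682.97 + $692.09 = $3,375.06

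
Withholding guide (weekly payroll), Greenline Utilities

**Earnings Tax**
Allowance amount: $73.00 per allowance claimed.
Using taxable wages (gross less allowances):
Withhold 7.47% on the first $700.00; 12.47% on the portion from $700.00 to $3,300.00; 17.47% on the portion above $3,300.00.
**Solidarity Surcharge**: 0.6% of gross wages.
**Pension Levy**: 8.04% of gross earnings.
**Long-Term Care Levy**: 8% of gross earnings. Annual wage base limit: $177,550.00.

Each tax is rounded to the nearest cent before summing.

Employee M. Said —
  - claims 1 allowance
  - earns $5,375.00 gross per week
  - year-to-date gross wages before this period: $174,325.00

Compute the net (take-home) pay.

$3,926.34

Earnings Tax: taxable = $5,375.00 − 1×$73.00 = $5,302.00
  $376.51 + 17.47% × ($5,302.00 − $3,300.00) = $376.51 + 17.47% × $2,002.00 = $726.26
Solidarity Surcharge: 0.6% × $5,375.00 = $32.25
Pension Levy: 8.04% × $5,375.00 = $432.15
Long-Term Care Levy: cap $177,550.00 − YTD $174,325.00 = $3,225.00 subject; 8% × $3,225.00 = $258.00
Total withheld: $726.26 + $32.25 + $432.15 + $258.00 = $1,448.66
Net pay: $5,375.00 − $1,448.66 = $3,926.34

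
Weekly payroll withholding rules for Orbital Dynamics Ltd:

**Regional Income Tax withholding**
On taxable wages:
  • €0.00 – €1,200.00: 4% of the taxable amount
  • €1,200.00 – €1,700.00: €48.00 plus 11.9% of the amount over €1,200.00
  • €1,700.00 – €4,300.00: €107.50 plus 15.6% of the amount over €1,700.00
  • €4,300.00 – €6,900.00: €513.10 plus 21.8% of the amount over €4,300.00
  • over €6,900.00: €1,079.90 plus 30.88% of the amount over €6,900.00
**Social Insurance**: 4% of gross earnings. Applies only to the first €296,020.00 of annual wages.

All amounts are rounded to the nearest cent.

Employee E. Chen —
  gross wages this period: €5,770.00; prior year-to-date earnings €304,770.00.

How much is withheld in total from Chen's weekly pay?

Regional Income Tax: taxable = €5,770.00
  €513.10 + 21.8% × (€5,770.00 − €4,300.00) = €513.10 + 21.8% × €1,470.00 = €833.56
Social Insurance: YTD €304,770.00 ≥ cap €296,020.00 → €0.00
Total: €833.56 + €0.00 = €833.56

€833.56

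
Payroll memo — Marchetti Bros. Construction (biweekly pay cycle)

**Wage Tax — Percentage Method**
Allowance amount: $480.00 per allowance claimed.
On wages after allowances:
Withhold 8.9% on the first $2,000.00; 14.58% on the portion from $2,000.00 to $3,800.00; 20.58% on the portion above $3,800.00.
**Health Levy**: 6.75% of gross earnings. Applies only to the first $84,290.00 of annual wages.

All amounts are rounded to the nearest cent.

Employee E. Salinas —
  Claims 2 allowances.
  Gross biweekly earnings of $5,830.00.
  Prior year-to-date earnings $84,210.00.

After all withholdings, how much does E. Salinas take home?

Wage Tax: taxable = $5,830.00 − 2×$480.00 = $4,870.00
  $440.44 + 20.58% × ($4,870.00 − $3,800.00) = $440.44 + 20.58% × $1,070.00 = $660.65
Health Levy: cap $84,290.00 − YTD $84,210.00 = $80.00 subject; 6.75% × $80.00 = $5.40
Total withheld: $660.65 + $5.40 = $666.05
Net pay: $5,830.00 − $666.05 = $5,163.95

$5,163.95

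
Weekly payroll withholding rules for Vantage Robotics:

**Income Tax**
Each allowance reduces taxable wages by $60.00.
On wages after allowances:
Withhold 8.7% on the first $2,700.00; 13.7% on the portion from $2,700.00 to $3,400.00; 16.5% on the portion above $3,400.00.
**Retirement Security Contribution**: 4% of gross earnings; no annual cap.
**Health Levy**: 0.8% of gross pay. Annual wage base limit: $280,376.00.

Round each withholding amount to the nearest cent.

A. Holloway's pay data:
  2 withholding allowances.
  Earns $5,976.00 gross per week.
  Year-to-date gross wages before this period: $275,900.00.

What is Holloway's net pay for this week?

$4,965.11

Income Tax: taxable = $5,976.00 − 2×$60.00 = $5,856.00
  $330.80 + 16.5% × ($5,856.00 − $3,400.00) = $330.80 + 16.5% × $2,456.00 = $736.04
Retirement Security Contribution: 4% × $5,976.00 = $239.04
Health Levy: cap $280,376.00 − YTD $275,900.00 = $4,476.00 subject; 0.8% × $4,476.00 = $35.81
Total withheld: $736.04 + $239.04 + $35.81 = $1,010.89
Net pay: $5,976.00 − $1,010.89 = $4,965.11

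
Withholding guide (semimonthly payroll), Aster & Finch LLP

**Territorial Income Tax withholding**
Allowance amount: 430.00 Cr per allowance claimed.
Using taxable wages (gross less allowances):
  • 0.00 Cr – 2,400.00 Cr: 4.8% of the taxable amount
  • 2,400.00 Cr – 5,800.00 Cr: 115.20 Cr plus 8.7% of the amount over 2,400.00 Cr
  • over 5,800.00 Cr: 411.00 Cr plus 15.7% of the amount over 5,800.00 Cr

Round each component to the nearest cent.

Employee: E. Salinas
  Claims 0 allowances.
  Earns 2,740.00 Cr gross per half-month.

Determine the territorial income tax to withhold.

144.78 Cr

Territorial Income Tax: taxable = 2,740.00 Cr
  115.20 Cr + 8.7% × (2,740.00 Cr − 2,400.00 Cr) = 115.20 Cr + 8.7% × 340.00 Cr = 144.78 Cr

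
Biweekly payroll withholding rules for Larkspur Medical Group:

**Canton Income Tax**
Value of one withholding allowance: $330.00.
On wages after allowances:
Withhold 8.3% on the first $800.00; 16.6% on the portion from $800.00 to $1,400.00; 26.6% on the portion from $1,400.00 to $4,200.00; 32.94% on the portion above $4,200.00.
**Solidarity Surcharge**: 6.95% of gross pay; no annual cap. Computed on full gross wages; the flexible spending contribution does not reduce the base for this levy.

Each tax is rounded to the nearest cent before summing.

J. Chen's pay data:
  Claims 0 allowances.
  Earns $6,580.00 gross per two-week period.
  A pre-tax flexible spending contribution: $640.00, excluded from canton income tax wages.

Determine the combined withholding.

Canton Income Tax: taxable = $6,580.00 − $640.00 = $5,940.00
  $910.80 + 32.94% × ($5,940.00 − $4,200.00) = $910.80 + 32.94% × $1,740.00 = $1,483.96
Solidarity Surcharge: 6.95% × $6,580.00 = $457.31
Total: $1,483.96 + $457.31 = $1,941.27

$1,941.27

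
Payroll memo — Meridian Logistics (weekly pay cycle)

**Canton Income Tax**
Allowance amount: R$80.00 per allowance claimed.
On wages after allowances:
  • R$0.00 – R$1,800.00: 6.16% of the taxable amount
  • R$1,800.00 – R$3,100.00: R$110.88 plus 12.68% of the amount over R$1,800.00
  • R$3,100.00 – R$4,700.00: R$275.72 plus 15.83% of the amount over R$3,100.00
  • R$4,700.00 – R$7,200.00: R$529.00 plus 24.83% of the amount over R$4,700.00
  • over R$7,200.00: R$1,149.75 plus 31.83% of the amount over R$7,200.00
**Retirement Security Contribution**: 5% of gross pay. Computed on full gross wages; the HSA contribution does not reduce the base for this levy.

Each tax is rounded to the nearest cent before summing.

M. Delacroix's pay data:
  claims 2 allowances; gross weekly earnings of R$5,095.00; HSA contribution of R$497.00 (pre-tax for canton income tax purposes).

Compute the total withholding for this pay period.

R$742.28

Canton Income Tax: taxable = R$5,095.00 − R$497.00 − 2×R$80.00 = R$4,438.00
  R$275.72 + 15.83% × (R$4,438.00 − R$3,100.00) = R$275.72 + 15.83% × R$1,338.00 = R$487.53
Retirement Security Contribution: 5% × R$5,095.00 = R$254.75
Total: R$487.53 + R$254.75 = R$742.28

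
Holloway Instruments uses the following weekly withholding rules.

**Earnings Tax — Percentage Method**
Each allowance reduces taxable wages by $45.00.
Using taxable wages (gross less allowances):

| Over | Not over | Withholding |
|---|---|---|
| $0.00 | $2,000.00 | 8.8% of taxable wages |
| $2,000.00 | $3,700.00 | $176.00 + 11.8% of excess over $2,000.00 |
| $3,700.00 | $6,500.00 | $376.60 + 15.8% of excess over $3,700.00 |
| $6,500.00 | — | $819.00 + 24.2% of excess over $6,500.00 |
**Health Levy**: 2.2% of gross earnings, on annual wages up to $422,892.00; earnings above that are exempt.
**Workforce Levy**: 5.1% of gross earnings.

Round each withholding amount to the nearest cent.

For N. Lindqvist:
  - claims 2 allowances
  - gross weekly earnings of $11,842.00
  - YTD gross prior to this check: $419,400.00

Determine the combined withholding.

Earnings Tax: taxable = $11,842.00 − 2×$45.00 = $11,752.00
  $819.00 + 24.2% × ($11,752.00 − $6,500.00) = $819.00 + 24.2% × $5,252.00 = $2,089.98
Health Levy: cap $422,892.00 − YTD $419,400.00 = $3,492.00 subject; 2.2% × $3,492.00 = $76.82
Workforce Levy: 5.1% × $11,842.00 = $603.94
Total: $2,089.98 + $76.82 + $603.94 = $2,770.74

$2,770.74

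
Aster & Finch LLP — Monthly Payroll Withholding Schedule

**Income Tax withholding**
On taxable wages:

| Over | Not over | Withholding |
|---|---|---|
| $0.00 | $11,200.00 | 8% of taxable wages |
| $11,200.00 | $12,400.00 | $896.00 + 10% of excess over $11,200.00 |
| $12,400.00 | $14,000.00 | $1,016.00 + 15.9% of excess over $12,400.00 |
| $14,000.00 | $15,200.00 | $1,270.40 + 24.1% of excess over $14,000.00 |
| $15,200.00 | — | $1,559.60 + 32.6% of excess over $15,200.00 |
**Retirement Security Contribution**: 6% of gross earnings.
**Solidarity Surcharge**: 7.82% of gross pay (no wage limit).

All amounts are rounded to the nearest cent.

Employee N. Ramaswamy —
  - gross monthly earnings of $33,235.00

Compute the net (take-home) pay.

Income Tax: taxable = $33,235.00
  $1,559.60 + 32.6% × ($33,235.00 − $15,200.00) = $1,559.60 + 32.6% × $18,035.00 = $7,439.01
Retirement Security Contribution: 6% × $33,235.00 = $1,994.10
Solidarity Surcharge: 7.82% × $33,235.00 = $2,598.98
Total withheld: $7,439.01 + $1,994.10 + $2,598.98 = $12,032.09
Net pay: $33,235.00 − $12,032.09 = $21,202.91

$21,202.91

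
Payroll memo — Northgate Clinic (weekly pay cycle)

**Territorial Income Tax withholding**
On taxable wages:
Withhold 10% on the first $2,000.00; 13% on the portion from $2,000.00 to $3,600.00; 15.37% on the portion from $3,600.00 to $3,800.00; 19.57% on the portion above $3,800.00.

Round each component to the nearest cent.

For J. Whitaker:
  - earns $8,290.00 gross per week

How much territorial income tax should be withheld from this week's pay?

$1,317.43

Territorial Income Tax: taxable = $8,290.00
  $438.74 + 19.57% × ($8,290.00 − $3,800.00) = $438.74 + 19.57% × $4,490.00 = $1,317.43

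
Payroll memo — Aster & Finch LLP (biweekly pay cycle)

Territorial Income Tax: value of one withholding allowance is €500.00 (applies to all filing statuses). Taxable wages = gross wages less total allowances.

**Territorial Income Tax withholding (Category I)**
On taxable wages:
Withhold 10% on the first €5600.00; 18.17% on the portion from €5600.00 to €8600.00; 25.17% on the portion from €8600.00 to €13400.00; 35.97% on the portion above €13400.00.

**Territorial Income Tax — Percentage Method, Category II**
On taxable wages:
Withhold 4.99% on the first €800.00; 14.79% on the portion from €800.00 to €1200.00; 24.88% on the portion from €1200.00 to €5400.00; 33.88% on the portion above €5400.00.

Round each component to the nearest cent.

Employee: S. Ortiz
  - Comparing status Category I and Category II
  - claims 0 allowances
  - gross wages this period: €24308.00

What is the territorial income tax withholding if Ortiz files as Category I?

€6236.87

Territorial Income Tax (Category I): taxable = €24308.00
  €2313.26 + 35.97% × (€24308.00 − €13400.00) = €2313.26 + 35.97% × €10908.00 = €6236.87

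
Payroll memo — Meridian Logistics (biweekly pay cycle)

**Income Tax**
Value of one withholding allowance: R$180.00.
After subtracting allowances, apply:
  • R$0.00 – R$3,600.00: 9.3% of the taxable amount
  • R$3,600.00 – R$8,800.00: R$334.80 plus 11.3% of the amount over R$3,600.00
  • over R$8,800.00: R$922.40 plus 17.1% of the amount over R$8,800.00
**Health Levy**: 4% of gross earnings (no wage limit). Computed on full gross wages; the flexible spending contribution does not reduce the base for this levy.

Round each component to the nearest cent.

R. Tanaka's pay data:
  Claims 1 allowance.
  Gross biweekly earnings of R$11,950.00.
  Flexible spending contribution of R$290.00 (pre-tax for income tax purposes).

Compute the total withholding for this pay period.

Income Tax: taxable = R$11,950.00 − R$290.00 − 1×R$180.00 = R$11,480.00
  R$922.40 + 17.1% × (R$11,480.00 − R$8,800.00) = R$922.40 + 17.1% × R$2,680.00 = R$1,380.68
Health Levy: 4% × R$11,950.00 = R$478.00
Total: R$1,380.68 + R$478.00 = R$1,858.68

R$1,858.68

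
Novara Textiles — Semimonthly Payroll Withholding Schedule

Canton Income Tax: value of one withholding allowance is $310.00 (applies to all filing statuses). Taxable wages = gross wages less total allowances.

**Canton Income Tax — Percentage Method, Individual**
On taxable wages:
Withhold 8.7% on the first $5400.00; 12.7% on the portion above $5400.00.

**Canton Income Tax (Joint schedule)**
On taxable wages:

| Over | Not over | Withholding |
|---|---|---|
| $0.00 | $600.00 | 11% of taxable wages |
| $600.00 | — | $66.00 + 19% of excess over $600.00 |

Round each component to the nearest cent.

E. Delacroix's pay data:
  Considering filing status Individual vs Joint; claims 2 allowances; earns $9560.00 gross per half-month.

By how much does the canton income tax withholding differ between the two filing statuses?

$731.22

Canton Income Tax (Individual): taxable = $9560.00 − 2×$310.00 = $8940.00
  $469.80 + 12.7% × ($8940.00 − $5400.00) = $469.80 + 12.7% × $3540.00 = $919.38
Canton Income Tax (Joint): taxable = $9560.00 − 2×$310.00 = $8940.00
  $66.00 + 19% × ($8940.00 − $600.00) = $66.00 + 19% × $8340.00 = $1650.60
Difference: |$919.38 − $1650.60| = $731.22 (higher under Joint)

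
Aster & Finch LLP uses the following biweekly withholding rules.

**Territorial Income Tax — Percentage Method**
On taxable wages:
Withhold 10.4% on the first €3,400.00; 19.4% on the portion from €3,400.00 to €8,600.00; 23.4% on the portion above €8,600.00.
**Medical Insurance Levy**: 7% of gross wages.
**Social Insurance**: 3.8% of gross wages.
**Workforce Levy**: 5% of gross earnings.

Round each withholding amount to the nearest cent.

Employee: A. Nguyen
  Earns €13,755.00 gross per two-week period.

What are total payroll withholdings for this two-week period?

€4,741.96

Territorial Income Tax: taxable = €13,755.00
  €1,362.40 + 23.4% × (€13,755.00 − €8,600.00) = €1,362.40 + 23.4% × €5,155.00 = €2,568.67
Medical Insurance Levy: 7% × €13,755.00 = €962.85
Social Insurance: 3.8% × €13,755.00 = €522.69
Workforce Levy: 5% × €13,755.00 = €687.75
Total: €2,568.67 + €962.85 + €522.69 + €687.75 = €4,741.96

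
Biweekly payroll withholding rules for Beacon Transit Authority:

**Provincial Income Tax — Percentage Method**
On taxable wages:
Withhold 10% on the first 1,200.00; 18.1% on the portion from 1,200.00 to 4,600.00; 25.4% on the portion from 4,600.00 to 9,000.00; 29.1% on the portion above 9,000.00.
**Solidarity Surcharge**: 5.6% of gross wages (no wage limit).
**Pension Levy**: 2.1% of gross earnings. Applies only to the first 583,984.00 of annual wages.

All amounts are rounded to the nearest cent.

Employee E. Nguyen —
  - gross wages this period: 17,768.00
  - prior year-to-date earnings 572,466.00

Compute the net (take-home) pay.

Provincial Income Tax: taxable = 17,768.00
  1,853.00 + 29.1% × (17,768.00 − 9,000.00) = 1,853.00 + 29.1% × 8,768.00 = 4,404.49
Solidarity Surcharge: 5.6% × 17,768.00 = 995.01
Pension Levy: cap 583,984.00 − YTD 572,466.00 = 11,518.00 subject; 2.1% × 11,518.00 = 241.88
Total withheld: 4,404.49 + 995.01 + 241.88 = 5,641.38
Net pay: 17,768.00 − 5,641.38 = 12,126.62

12,126.62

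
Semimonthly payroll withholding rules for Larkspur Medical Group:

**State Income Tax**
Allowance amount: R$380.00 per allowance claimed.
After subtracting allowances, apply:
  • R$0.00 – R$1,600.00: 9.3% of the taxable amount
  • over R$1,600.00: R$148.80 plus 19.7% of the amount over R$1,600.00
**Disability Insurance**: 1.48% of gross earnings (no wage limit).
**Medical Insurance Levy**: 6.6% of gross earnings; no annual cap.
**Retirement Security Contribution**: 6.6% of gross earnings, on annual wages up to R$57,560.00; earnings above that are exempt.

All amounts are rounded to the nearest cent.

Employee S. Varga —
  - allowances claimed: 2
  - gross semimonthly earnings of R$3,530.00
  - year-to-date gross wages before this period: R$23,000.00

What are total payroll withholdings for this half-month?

R$897.49

State Income Tax: taxable = R$3,530.00 − 2×R$380.00 = R$2,770.00
  R$148.80 + 19.7% × (R$2,770.00 − R$1,600.00) = R$148.80 + 19.7% × R$1,170.00 = R$379.29
Disability Insurance: 1.48% × R$3,530.00 = R$52.24
Medical Insurance Levy: 6.6% × R$3,530.00 = R$232.98
Retirement Security Contribution: 6.6% × R$3,530.00 = R$232.98
Total: R$379.29 + R$52.24 + R$232.98 + R$232.98 = R$897.49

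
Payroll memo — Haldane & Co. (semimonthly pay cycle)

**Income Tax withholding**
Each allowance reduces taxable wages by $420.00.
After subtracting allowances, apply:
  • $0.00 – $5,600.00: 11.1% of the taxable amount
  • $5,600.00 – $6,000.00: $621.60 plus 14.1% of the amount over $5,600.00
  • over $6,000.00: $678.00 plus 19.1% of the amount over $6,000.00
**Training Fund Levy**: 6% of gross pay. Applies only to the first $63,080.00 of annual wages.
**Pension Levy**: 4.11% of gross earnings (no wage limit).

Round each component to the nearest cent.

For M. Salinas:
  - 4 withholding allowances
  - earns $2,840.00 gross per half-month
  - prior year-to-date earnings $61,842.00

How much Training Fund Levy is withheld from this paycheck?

Training Fund Levy: cap $63,080.00 − YTD $61,842.00 = $1,238.00 subject; 6% × $1,238.00 = $74.28

$74.28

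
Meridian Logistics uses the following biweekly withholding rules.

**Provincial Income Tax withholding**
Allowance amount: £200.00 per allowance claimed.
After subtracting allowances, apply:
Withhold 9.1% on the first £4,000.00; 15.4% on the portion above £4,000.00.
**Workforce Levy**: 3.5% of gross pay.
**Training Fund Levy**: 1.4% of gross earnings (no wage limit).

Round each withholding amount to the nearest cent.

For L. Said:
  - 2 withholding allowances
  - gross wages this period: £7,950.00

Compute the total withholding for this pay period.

£1,300.25

Provincial Income Tax: taxable = £7,950.00 − 2×£200.00 = £7,550.00
  £364.00 + 15.4% × (£7,550.00 − £4,000.00) = £364.00 + 15.4% × £3,550.00 = £910.70
Workforce Levy: 3.5% × £7,950.00 = £278.25
Training Fund Levy: 1.4% × £7,950.00 = £111.30
Total: £910.70 + £278.25 + £111.30 = £1,300.25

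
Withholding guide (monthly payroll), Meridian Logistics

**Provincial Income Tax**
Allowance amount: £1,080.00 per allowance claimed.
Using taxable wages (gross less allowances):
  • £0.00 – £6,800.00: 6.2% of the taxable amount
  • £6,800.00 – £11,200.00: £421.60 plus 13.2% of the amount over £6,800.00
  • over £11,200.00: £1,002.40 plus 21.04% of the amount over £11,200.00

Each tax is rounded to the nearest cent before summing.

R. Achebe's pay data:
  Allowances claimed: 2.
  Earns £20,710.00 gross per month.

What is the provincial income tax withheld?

Provincial Income Tax: taxable = £20,710.00 − 2×£1,080.00 = £18,550.00
  £1,002.40 + 21.04% × (£18,550.00 − £11,200.00) = £1,002.40 + 21.04% × £7,350.00 = £2,548.84

£2,548.84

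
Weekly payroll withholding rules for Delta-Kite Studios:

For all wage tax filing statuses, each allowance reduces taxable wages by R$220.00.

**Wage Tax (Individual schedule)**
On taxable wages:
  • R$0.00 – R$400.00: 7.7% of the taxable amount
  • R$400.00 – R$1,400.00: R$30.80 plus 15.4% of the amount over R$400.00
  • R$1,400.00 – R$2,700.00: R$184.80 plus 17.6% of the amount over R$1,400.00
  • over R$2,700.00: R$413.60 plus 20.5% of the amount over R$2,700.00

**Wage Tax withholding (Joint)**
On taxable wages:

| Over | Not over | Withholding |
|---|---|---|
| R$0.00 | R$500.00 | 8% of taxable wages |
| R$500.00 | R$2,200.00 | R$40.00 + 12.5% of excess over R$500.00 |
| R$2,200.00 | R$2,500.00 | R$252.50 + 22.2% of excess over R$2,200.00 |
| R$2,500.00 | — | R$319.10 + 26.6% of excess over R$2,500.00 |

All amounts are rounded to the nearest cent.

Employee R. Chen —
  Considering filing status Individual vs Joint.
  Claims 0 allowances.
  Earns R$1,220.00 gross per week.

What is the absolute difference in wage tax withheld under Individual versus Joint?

Wage Tax (Individual): taxable = R$1,220.00
  R$30.80 + 15.4% × (R$1,220.00 − R$400.00) = R$30.80 + 15.4% × R$820.00 = R$157.08
Wage Tax (Joint): taxable = R$1,220.00
  R$40.00 + 12.5% × (R$1,220.00 − R$500.00) = R$40.00 + 12.5% × R$720.00 = R$130.00
Difference: |R$157.08 − R$130.00| = R$27.08 (higher under Individual)

R$27.08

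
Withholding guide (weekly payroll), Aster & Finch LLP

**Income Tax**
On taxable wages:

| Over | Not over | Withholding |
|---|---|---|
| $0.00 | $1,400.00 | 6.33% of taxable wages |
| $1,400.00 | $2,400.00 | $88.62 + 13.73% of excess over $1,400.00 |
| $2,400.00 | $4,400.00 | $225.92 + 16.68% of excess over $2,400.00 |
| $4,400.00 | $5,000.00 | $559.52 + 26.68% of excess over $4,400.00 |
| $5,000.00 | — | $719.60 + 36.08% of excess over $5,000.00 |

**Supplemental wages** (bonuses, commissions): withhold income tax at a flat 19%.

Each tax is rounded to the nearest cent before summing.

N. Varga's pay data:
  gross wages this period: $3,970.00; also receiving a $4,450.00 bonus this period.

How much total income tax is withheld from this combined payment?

Income Tax: taxable = $3,970.00
  $225.92 + 16.68% × ($3,970.00 − $2,400.00) = $225.92 + 16.68% × $1,570.00 = $487.80
Supplemental (19% flat on bonus): 19% × $4,450.00 = $845.50
Total income tax: $487.80 + $845.50 = $1,333.30

$1,333.30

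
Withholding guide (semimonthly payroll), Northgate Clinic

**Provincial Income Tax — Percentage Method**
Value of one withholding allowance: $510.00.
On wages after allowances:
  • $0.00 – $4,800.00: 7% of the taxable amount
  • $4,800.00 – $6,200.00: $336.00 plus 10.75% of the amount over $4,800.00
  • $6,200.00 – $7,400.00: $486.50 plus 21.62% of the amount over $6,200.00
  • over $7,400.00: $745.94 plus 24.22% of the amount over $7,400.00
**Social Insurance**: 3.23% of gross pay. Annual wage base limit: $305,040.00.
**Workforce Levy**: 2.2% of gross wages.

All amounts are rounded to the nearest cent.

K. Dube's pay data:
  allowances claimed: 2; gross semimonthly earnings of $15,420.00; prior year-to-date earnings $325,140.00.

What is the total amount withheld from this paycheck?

$2,780.58

Provincial Income Tax: taxable = $15,420.00 − 2×$510.00 = $14,400.00
  $745.94 + 24.22% × ($14,400.00 − $7,400.00) = $745.94 + 24.22% × $7,000.00 = $2,441.34
Social Insurance: YTD $325,140.00 ≥ cap $305,040.00 → $0.00
Workforce Levy: 2.2% × $15,420.00 = $339.24
Total: $2,441.34 + $0.00 + $339.24 = $2,780.58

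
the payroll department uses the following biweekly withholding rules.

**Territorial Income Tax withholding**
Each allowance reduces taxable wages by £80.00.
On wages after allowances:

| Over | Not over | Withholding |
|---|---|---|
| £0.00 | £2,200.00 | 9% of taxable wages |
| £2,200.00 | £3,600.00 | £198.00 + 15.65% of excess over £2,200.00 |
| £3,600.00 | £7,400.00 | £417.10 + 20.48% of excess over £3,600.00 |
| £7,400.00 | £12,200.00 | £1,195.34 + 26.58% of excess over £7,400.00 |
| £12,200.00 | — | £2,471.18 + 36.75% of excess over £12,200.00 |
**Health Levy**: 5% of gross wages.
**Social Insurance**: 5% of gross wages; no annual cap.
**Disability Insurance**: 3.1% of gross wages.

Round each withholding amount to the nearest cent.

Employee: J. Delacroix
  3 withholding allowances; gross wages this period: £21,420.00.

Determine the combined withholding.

Territorial Income Tax: taxable = £21,420.00 − 3×£80.00 = £21,180.00
  £2,471.18 + 36.75% × (£21,180.00 − £12,200.00) = £2,471.18 + 36.75% × £8,980.00 = £5,771.33
Health Levy: 5% × £21,420.00 = £1,071.00
Social Insurance: 5% × £21,420.00 = £1,071.00
Disability Insurance: 3.1% × £21,420.00 = £664.02
Total: £5,771.33 + £1,071.00 + £1,071.00 + £664.02 = £8,577.35

£8,577.35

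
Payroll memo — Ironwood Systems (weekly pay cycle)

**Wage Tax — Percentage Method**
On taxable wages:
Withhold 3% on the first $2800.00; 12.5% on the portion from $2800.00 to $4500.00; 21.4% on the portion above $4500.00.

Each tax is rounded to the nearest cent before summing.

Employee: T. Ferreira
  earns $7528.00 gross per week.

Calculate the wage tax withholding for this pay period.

$944.49

Wage Tax: taxable = $7528.00
  $296.50 + 21.4% × ($7528.00 − $4500.00) = $296.50 + 21.4% × $3028.00 = $944.49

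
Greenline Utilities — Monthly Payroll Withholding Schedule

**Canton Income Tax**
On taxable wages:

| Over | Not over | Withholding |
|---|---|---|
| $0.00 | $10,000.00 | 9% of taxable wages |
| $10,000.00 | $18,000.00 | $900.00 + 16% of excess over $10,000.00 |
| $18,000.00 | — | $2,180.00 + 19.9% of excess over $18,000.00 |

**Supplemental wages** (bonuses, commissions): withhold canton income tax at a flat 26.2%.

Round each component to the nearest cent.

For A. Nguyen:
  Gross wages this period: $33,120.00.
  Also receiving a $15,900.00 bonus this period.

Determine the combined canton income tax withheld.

Canton Income Tax: taxable = $33,120.00
  $2,180.00 + 19.9% × ($33,120.00 − $18,000.00) = $2,180.00 + 19.9% × $15,120.00 = $5,188.88
Supplemental (26.2% flat on bonus): 26.2% × $15,900.00 = $4,165.80
Total canton income tax: $5,188.88 + $4,165.80 = $9,354.68

$9,354.68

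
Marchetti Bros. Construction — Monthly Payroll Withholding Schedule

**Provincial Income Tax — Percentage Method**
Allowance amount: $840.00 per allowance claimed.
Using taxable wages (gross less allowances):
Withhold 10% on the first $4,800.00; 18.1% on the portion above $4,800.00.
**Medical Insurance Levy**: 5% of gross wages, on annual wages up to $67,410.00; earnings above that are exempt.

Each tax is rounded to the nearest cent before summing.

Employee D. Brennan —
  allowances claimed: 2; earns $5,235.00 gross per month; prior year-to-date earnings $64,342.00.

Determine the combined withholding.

Provincial Income Tax: taxable = $5,235.00 − 2×$840.00 = $3,555.00
  10% × $3,555.00 = $355.50
Medical Insurance Levy: cap $67,410.00 − YTD $64,342.00 = $3,068.00 subject; 5% × $3,068.00 = $153.40
Total: $355.50 + $153.40 = $508.90

$508.90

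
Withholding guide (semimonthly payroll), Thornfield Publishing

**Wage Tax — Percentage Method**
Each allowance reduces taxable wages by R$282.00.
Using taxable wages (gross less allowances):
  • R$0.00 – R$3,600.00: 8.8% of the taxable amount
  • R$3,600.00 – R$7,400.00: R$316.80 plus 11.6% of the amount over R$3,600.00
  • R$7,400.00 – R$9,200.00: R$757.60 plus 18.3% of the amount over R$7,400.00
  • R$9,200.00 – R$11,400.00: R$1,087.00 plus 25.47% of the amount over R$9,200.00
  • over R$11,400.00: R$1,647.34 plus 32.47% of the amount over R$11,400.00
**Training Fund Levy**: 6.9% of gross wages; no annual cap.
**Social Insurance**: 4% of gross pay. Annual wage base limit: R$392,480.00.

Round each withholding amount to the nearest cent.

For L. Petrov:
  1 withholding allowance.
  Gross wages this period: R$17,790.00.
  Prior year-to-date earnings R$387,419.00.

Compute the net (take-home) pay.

R$12,729.44

Wage Tax: taxable = R$17,790.00 − 1×R$282.00 = R$17,508.00
  R$1,647.34 + 32.47% × (R$17,508.00 − R$11,400.00) = R$1,647.34 + 32.47% × R$6,108.00 = R$3,630.61
Training Fund Levy: 6.9% × R$17,790.00 = R$1,227.51
Social Insurance: cap R$392,480.00 − YTD R$387,419.00 = R$5,061.00 subject; 4% × R$5,061.00 = R$202.44
Total withheld: R$3,630.61 + R$1,227.51 + R$202.44 = R$5,060.56
Net pay: R$17,790.00 − R$5,060.56 = R$12,729.44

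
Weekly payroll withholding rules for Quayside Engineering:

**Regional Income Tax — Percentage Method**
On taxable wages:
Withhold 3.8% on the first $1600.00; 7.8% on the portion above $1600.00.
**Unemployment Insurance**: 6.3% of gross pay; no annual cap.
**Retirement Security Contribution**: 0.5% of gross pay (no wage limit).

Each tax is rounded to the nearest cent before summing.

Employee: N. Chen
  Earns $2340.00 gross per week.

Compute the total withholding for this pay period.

$277.64

Regional Income Tax: taxable = $2340.00
  $60.80 + 7.8% × ($2340.00 − $1600.00) = $60.80 + 7.8% × $740.00 = $118.52
Unemployment Insurance: 6.3% × $2340.00 = $147.42
Retirement Security Contribution: 0.5% × $2340.00 = $11.70
Total: $118.52 + $147.42 + $11.70 = $277.64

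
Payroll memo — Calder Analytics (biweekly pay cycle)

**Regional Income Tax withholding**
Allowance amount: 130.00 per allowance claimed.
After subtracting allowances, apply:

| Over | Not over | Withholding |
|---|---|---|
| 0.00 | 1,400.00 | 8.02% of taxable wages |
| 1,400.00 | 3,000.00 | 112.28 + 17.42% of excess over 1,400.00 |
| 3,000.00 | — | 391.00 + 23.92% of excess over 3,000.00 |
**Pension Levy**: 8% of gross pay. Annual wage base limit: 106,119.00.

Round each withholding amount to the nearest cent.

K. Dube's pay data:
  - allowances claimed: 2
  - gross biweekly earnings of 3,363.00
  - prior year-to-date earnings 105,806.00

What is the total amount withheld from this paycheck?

440.68

Regional Income Tax: taxable = 3,363.00 − 2×130.00 = 3,103.00
  391.00 + 23.92% × (3,103.00 − 3,000.00) = 391.00 + 23.92% × 103.00 = 415.64
Pension Levy: cap 106,119.00 − YTD 105,806.00 = 313.00 subject; 8% × 313.00 = 25.04
Total: 415.64 + 25.04 = 440.68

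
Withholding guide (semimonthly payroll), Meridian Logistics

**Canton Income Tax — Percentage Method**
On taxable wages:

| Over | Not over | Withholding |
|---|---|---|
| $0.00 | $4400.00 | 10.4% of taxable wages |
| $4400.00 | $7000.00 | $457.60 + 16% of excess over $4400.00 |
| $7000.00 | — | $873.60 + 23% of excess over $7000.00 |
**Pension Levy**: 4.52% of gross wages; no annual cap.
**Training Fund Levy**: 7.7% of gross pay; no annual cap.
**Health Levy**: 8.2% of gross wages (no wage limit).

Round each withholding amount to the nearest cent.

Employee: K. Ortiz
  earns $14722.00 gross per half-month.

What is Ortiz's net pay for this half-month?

$9066.12

Canton Income Tax: taxable = $14722.00
  $873.60 + 23% × ($14722.00 − $7000.00) = $873.60 + 23% × $7722.00 = $2649.66
Pension Levy: 4.52% × $14722.00 = $665.43
Training Fund Levy: 7.7% × $14722.00 = $1133.59
Health Levy: 8.2% × $14722.00 = $1207.20
Total withheld: $2649.66 + $665.43 + $1133.59 + $1207.20 = $5655.88
Net pay: $14722.00 − $5655.88 = $9066.12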